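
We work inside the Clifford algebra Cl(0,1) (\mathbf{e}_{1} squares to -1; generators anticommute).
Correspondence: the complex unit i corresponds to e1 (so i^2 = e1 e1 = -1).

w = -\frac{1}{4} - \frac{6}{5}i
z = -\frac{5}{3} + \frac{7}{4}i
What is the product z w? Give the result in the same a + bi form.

In blades: z = -\frac{5}{3} + \frac{7}{4} e_{1}, w = -\frac{1}{4} - \frac{6}{5} e_{1}.
Distribute z over w term by term (generator squares from the signature, products reordered to ascending indices): (-\frac{5}{3})*w = \frac{5}{12} + 2 e_{1}; (\frac{7}{4} e_{1})*w = \frac{21}{10} - \frac{7}{16} e_{1}.
Sum: \frac{151}{60} + \frac{25}{16} e_{1}; translating back through the correspondence:
Answer: \frac{151}{60} + \frac{25}{16}i


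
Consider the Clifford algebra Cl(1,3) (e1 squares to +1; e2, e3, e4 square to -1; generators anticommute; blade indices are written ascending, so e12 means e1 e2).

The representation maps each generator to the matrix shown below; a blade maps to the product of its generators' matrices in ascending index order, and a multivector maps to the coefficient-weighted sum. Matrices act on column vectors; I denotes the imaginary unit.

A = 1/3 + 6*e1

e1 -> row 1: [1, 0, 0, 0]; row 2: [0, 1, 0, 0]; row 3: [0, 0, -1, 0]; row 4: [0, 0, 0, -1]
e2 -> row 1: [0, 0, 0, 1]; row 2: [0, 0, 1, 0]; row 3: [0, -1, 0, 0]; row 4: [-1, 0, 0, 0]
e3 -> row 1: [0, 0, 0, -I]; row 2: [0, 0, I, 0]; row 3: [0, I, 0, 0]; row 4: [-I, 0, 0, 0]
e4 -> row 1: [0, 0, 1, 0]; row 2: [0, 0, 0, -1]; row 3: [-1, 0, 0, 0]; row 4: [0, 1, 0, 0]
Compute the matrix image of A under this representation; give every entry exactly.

M = (1/3)*1 + (6)*rho(e1), summed entrywise (1 is the identity matrix):
Answer: row 1: [19/3, 0, 0, 0]; row 2: [0, 19/3, 0, 0]; row 3: [0, 0, -17/3, 0]; row 4: [0, 0, 0, -17/3]


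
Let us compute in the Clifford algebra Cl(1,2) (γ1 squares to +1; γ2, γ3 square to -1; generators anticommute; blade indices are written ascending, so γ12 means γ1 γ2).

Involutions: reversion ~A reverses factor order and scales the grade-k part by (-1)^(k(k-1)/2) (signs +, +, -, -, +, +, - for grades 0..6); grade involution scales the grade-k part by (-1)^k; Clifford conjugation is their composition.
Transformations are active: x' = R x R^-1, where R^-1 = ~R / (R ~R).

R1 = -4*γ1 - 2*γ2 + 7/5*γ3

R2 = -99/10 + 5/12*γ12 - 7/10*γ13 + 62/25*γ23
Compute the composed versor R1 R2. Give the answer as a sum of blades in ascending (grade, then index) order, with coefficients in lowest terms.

Distribute over the terms of R1 (each basis-blade product reordered to ascending indices, repeated generators contracted through their squares):
(-4*γ1) R2 = 198/5*γ1 - 5/3*γ2 + 14/5*γ3 - 248/25*γ123
(-2*γ2) R2 = -5/6*γ1 + 99/5*γ2 + 124/25*γ3 - 7/5*γ123
(7/5*γ3) R2 = -49/50*γ1 + 434/125*γ2 - 693/50*γ3 + 7/12*γ123
Summing the partial products and collecting blades:
Answer: 2834/75*γ1 + 8102/375*γ2 - 61/10*γ3 - 3221/300*γ123


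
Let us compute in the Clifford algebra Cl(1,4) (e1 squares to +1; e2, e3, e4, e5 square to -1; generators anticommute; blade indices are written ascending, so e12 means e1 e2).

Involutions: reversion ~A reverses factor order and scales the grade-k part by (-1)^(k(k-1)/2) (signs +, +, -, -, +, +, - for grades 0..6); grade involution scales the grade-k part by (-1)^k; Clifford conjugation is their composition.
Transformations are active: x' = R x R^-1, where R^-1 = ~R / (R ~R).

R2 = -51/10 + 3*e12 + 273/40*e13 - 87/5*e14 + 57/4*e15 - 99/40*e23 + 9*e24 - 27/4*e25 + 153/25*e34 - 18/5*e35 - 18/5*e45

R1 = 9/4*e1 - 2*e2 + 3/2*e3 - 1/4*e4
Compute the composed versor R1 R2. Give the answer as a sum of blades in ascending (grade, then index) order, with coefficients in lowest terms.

Distribute over the terms of R1 (each basis-blade product reordered to ascending indices, repeated generators contracted through their squares):
(9/4*e1) R2 = -459/40*e1 + 27/4*e2 + 2457/160*e3 - 783/20*e4 + 513/16*e5 - 891/160*e123 + 81/4*e124 - 243/16*e125 + 1377/100*e134 - 81/10*e135 - 81/10*e145
(-2*e2) R2 = -6*e1 + 51/5*e2 - 99/20*e3 + 18*e4 - 27/2*e5 + 273/20*e123 - 174/5*e124 + 57/2*e125 - 306/25*e234 + 36/5*e235 + 36/5*e245
(3/2*e3) R2 = 819/80*e1 - 297/80*e2 - 153/20*e3 - 459/50*e4 + 27/5*e5 + 9/2*e123 + 261/10*e134 - 171/8*e135 - 27/2*e234 + 81/8*e235 - 27/5*e345
(-1/4*e4) R2 = 87/20*e1 - 9/4*e2 - 153/100*e3 + 51/40*e4 - 9/10*e5 - 3/4*e124 - 273/160*e134 + 57/16*e145 + 99/160*e234 - 27/16*e245 - 9/10*e345
Summing the partial products and collecting blades:
Answer: -231/80*e1 + 879/80*e2 + 981/800*e3 - 5811/200*e4 + 369/16*e5 + 2013/160*e123 - 153/10*e124 + 213/16*e125 + 30531/800*e134 - 1179/40*e135 - 363/80*e145 - 20097/800*e234 + 693/40*e235 + 441/80*e245 - 63/10*e345


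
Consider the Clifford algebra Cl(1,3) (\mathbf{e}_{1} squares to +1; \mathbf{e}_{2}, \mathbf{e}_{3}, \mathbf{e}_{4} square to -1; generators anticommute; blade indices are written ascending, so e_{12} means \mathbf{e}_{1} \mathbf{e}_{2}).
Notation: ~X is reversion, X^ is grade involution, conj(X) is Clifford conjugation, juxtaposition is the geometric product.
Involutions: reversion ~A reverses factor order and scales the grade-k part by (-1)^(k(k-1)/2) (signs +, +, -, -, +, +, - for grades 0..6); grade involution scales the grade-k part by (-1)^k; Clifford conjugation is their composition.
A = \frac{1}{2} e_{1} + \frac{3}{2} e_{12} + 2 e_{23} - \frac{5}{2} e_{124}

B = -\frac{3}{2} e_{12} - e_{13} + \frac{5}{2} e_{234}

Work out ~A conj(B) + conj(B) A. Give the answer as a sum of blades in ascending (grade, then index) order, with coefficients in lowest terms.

first term: -\frac{9}{4} + \frac{3}{4} e_{2} + \frac{1}{2} e_{3} + \frac{35}{4} e_{4} + 2 e_{12} + \frac{13}{4} e_{13} + \frac{3}{2} e_{23} + \frac{15}{4} e_{134} - \frac{5}{2} e_{234} + \frac{5}{4} e_{1234}
second term: \frac{9}{4} - \frac{3}{4} e_{2} - \frac{1}{2} e_{3} - \frac{35}{4} e_{4} + 2 e_{12} + \frac{13}{4} e_{13} + \frac{3}{2} e_{23} + \frac{15}{4} e_{134} - \frac{5}{2} e_{234} - \frac{5}{4} e_{1234}
Answer: 4 e_{12} + \frac{13}{2} e_{13} + 3 e_{23} + \frac{15}{2} e_{134} - 5 e_{234}


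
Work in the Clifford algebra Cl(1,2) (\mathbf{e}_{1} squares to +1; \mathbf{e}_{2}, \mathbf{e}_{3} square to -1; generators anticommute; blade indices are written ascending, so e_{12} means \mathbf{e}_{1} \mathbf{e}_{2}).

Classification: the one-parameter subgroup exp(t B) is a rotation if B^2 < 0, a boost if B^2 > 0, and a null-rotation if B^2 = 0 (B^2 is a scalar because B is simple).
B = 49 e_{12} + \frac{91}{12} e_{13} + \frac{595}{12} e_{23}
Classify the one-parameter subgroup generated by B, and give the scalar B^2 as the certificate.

B^2 term by term: the squares give (49)^2*(e_{12})^2 + (\frac{91}{12})^2*(e_{13})^2 + (\frac{595}{12})^2*(e_{23})^2 = 2401*(+1) + \frac{8281}{144}*(+1) + \frac{354025}{144}*(-1) = 0 (each basis 2-blade squares to minus the product of its generators' squares); cross terms between blades sharing an index anticommute and cancel. So B^2 = 0.
Answer: null-rotation, certificate B^2 = 0. One invariant decides it: the square 0 survives every conjugation, and its sign is exactly the classification.


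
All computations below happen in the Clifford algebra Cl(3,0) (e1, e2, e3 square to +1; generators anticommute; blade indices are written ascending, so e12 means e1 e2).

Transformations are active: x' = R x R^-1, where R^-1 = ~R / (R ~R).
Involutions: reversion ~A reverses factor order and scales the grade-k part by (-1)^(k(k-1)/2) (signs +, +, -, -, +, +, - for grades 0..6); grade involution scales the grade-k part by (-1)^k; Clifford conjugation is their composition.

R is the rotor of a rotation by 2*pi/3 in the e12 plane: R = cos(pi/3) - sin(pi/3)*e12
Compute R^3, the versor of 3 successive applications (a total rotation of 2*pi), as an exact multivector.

Rotor phase runs at HALF the rotation angle; powers of one rotor simply add phase, so after 3 steps in e12 the phase is 3*pi/3 = pi and R^3 = cos(pi) - sin(pi)*e12.
cos(pi) = -1 and sin(pi) = 0, so R^3 = -1. The total rotation 2*pi is 1 full turn, so every vector returns to itself, yet the rotor is -1, on the OTHER sheet of the double cover (an odd number of 2*pi turns).
Answer: -1


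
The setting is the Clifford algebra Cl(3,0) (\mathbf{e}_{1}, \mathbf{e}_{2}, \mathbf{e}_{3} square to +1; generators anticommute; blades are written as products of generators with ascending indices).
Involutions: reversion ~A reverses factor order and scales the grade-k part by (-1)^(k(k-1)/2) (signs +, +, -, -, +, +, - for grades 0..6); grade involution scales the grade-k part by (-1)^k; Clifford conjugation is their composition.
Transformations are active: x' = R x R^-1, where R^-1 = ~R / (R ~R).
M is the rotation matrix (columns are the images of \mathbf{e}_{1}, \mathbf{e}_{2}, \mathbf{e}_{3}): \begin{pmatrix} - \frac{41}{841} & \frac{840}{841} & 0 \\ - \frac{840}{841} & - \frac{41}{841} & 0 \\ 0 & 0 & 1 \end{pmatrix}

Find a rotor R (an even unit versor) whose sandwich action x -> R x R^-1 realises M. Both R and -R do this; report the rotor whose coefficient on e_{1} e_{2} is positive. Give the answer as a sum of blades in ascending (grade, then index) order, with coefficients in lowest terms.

Method: write R = a + b12*e_{1} e_{2} + b13*e_{1} e_{3} + b23*e_{2} e_{3} with a^2 + b12^2 + b13^2 + b23^2 = 1 (so R^-1 = ~R). Expanding the columns R e_j ~R gives tr M = 4a^2 - 1 and, from the antisymmetric part, M21 - M12 = -4a*b12, M13 - M31 = 4a*b13, M32 - M23 = -4a*b23.
Here tr M = \frac{759}{841}, so a^2 = (1 + tr M)/4 = \frac{400}{841} and a = ±\frac{20}{29}. Taking a = \frac{20}{29}: M21 - M12 = -\frac{1680}{841}, M13 - M31 = 0, M32 - M23 = 0, giving b12 = \frac{21}{29}, b13 = 0, b23 = 0, i.e. R = \frac{20}{29} + \frac{21}{29} e_{1} e_{2}.
Its e_{1} e_{2} coefficient is already positive.
Answer: \frac{20}{29} + \frac{21}{29} e_{1} e_{2}. Sheet selection: the two-to-one cover makes ±R indistinguishable at the matrix level (trace \frac{759}{841}), so uniqueness comes from the required sign on e_{1} e_{2}.


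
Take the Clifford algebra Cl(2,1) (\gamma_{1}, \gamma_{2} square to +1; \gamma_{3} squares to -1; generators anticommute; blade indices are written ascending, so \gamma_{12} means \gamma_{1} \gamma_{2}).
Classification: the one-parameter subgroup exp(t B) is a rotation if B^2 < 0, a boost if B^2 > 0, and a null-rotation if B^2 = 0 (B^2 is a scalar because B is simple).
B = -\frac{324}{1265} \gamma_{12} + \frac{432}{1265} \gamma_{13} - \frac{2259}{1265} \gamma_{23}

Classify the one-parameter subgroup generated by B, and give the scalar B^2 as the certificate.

B^2 term by term: the squares give (-\frac{324}{1265})^2*(\gamma_{12})^2 + (\frac{432}{1265})^2*(\gamma_{13})^2 + (-\frac{2259}{1265})^2*(\gamma_{23})^2 = \frac{104976}{1600225}*(-1) + \frac{186624}{1600225}*(+1) + \frac{5103081}{1600225}*(+1) = \frac{81}{25} (each basis 2-blade squares to minus the product of its generators' squares); cross terms between blades sharing an index anticommute and cancel. So B^2 = \frac{81}{25}.
Answer: boost, certificate B^2 = \frac{81}{25}. The class reads off the invariant scalar \frac{81}{25} directly.


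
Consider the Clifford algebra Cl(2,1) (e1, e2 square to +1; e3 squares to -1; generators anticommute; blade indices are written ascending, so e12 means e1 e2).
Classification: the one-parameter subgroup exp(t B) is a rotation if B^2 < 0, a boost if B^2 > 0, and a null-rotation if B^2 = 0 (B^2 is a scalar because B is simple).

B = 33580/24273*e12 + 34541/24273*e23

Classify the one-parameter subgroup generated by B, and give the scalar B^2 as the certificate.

B^2 term by term: the squares give (33580/24273)^2*(e12)^2 + (34541/24273)^2*(e23)^2 = 1127616400/589178529*(-1) + 1193080681/589178529*(+1) = 1/9 (each basis 2-blade squares to minus the product of its generators' squares); cross terms between blades sharing an index anticommute and cancel. So B^2 = 1/9.
Answer: boost, certificate B^2 = 1/9. Note: conjugating B changes its blade decomposition but never the scalar B^2 = 1/9, whose sign settles the classification.


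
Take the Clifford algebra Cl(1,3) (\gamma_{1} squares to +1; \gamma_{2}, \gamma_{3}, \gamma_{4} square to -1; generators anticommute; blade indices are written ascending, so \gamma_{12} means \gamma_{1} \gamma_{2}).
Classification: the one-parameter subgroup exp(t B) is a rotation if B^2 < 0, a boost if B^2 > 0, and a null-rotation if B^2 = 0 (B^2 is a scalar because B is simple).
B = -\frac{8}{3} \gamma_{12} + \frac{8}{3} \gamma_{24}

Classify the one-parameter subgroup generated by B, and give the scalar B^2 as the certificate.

B^2 term by term: the squares give (-\frac{8}{3})^2*(\gamma_{12})^2 + (\frac{8}{3})^2*(\gamma_{24})^2 = \frac{64}{9}*(+1) + \frac{64}{9}*(-1) = 0 (each basis 2-blade squares to minus the product of its generators' squares); cross terms between blades sharing an index anticommute and cancel. So B^2 = 0.
Answer: null-rotation, certificate B^2 = 0. B^2 = 0 is basis-independent, so its sign is the whole story.


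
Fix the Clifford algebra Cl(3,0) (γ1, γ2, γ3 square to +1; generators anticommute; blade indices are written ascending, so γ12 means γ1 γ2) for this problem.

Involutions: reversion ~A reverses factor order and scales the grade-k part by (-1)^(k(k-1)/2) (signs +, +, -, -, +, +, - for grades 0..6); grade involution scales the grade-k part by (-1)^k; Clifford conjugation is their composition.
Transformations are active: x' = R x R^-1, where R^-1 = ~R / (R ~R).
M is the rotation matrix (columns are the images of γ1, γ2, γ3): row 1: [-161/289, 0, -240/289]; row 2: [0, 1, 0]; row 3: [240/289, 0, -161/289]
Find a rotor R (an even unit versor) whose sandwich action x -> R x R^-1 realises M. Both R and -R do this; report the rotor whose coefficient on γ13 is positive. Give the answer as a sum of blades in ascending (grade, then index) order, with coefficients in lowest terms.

Method: write R = a + b12*γ12 + b13*γ13 + b23*γ23 with a^2 + b12^2 + b13^2 + b23^2 = 1 (so R^-1 = ~R). Expanding the columns R e_j ~R gives tr M = 4a^2 - 1 and, from the antisymmetric part, M21 - M12 = -4a*b12, M13 - M31 = 4a*b13, M32 - M23 = -4a*b23.
Here tr M = -33/289, so a^2 = (1 + tr M)/4 = 64/289 and a = ±8/17. Taking a = 8/17: M21 - M12 = 0, M13 - M31 = -480/289, M32 - M23 = 0, giving b12 = 0, b13 = -15/17, b23 = 0, i.e. R = 8/17 - 15/17*γ13.
Its γ13 coefficient is negative, so report the other preimage -R.
Answer: -8/17 + 15/17*γ13. Why the constraint matters: R and -R act identically through the sandwich — M has trace -33/289 either way — so only the sign condition on γ13 picks one of the two preimages.


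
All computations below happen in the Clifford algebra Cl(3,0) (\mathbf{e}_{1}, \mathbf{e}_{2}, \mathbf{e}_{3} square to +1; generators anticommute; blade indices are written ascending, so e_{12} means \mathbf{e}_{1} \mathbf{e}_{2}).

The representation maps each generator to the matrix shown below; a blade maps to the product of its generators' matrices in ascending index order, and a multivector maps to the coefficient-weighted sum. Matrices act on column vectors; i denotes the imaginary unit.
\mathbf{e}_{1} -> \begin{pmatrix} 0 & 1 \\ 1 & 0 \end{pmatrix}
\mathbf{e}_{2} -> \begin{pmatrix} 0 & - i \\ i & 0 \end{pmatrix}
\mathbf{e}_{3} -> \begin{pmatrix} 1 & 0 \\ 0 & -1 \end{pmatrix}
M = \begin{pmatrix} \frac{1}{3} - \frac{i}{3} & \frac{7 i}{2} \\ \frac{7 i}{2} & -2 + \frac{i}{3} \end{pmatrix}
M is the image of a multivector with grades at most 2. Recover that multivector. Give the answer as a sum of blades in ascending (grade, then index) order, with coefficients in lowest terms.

Method: 1, rho(e_{1}), rho(e_{2}), rho(e_{3}) form a trace-orthogonal basis of the 2x2 complex matrices (tr(X Y) = 2 if X = Y, else 0), so M = m0*1 + m1*rho(e_{1}) + m2*rho(e_{2}) + m3*rho(e_{3}) with m0 = tr(M)/2 = - \frac{5}{6}, m1 = tr(M rho(e_{1}))/2 = \frac{7 i}{2}, m2 = tr(M rho(e_{2}))/2 = 0, m3 = tr(M rho(e_{3}))/2 = \frac{7}{6} - \frac{i}{3}.
Multiplying table entries, the bivector images are rho(e_{12}) = i*rho(e_{3}), rho(e_{13}) = -i*rho(e_{2}), rho(e_{23}) = i*rho(e_{1}); with real blade coefficients the real parts of m0..m3 are the coefficients of 1, e_{1}, e_{2}, e_{3} and the imaginary parts give the bivectors (e_{23}: Im m1, e_{13}: -Im m2, e_{12}: Im m3).
Answer: -\frac{5}{6} + \frac{7}{6} e_{3} - \frac{1}{3} e_{12} + \frac{7}{2} e_{23}


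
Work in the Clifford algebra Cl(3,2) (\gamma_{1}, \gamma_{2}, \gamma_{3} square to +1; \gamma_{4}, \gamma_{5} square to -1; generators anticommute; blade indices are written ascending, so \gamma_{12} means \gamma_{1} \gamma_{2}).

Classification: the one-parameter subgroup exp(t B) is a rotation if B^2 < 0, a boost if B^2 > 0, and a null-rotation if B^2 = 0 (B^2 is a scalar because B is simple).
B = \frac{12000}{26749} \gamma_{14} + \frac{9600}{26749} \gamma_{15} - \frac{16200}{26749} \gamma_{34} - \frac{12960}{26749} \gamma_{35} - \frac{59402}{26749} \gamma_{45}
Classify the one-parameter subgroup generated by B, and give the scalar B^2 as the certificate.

B^2 term by term: the squares give (\frac{12000}{26749})^2*(\gamma_{14})^2 + (\frac{9600}{26749})^2*(\gamma_{15})^2 + (-\frac{16200}{26749})^2*(\gamma_{34})^2 + (-\frac{12960}{26749})^2*(\gamma_{35})^2 + (-\frac{59402}{26749})^2*(\gamma_{45})^2 = \frac{144000000}{715509001}*(+1) + \frac{92160000}{715509001}*(+1) + \frac{262440000}{715509001}*(+1) + \frac{167961600}{715509001}*(+1) + \frac{3528597604}{715509001}*(-1) = -4 (each basis 2-blade squares to minus the product of its generators' squares); cross terms between blades sharing an index anticommute and cancel; the commuting (index-disjoint) pairs give grade-4 terms 2*c*c'*(blade product), which cancel blade by blade — \gamma_{1345}: \frac{311040000}{715509001} - \frac{311040000}{715509001} = 0 — confirming B is simple. So B^2 = -4.
Answer: rotation, certificate B^2 = -4. Why this suffices: the scalar -4 survives any versor conjugation, so its sign alone determines the class however B is presented.


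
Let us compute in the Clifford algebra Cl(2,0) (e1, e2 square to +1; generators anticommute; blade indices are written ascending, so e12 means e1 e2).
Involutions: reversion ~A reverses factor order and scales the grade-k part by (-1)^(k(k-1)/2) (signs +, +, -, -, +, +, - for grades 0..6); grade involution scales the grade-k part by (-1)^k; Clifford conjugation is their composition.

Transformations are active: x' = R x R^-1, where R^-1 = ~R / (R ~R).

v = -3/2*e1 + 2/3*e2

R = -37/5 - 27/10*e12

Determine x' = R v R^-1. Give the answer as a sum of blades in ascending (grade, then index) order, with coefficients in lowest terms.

~R = -37/5 + 27/10*e12, and R ~R = 1241/20, so R^-1 = ~R / (1241/20).
R v = 93/10*e1 - 539/60*e2
Answer: -8913/12410*e1 + 27476/18615*e2


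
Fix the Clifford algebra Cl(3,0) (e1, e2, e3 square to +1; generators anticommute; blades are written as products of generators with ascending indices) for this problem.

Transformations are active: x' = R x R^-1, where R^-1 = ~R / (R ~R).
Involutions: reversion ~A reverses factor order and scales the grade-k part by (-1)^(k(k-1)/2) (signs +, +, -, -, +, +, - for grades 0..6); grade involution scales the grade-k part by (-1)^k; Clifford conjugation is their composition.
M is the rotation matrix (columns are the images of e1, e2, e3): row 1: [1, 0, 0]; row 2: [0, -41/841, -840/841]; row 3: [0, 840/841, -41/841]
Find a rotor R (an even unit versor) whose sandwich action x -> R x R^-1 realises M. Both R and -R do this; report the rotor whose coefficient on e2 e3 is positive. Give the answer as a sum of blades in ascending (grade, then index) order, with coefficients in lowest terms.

Method: write R = a + b12*e1 e2 + b13*e1 e3 + b23*e2 e3 with a^2 + b12^2 + b13^2 + b23^2 = 1 (so R^-1 = ~R). Expanding the columns R e_j ~R gives tr M = 4a^2 - 1 and, from the antisymmetric part, M21 - M12 = -4a*b12, M13 - M31 = 4a*b13, M32 - M23 = -4a*b23.
Here tr M = 759/841, so a^2 = (1 + tr M)/4 = 400/841 and a = ±20/29. Taking a = 20/29: M21 - M12 = 0, M13 - M31 = 0, M32 - M23 = 1680/841, giving b12 = 0, b13 = 0, b23 = -21/29, i.e. R = 20/29 - 21/29*e2 e3.
Its e2 e3 coefficient is negative, so report the other preimage -R.
Answer: -20/29 + 21/29*e2 e3. Uniqueness: Spin(3) -> SO(3) maps R and -R to the same rotation of trace 759/841; fixing the sign of the e2 e3 coefficient removes the ambiguity.


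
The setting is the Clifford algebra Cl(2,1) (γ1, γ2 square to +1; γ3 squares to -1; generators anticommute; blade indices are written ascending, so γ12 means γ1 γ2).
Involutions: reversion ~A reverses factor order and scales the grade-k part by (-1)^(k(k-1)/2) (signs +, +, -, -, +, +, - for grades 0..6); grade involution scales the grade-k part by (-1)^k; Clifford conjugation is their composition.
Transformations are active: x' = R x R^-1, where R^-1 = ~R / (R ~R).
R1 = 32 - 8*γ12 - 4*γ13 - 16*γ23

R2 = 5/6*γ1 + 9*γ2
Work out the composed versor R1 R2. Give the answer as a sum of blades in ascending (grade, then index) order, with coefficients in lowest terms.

Distribute over the terms of R2 (each basis-blade product reordered to ascending indices, repeated generators contracted through their squares):
R1 (5/6*γ1) = 80/3*γ1 + 20/3*γ2 + 10/3*γ3 - 40/3*γ123
R1 (9*γ2) = -72*γ1 + 288*γ2 + 144*γ3 + 36*γ123
Summing the partial products and collecting blades:
Answer: -136/3*γ1 + 884/3*γ2 + 442/3*γ3 + 68/3*γ123


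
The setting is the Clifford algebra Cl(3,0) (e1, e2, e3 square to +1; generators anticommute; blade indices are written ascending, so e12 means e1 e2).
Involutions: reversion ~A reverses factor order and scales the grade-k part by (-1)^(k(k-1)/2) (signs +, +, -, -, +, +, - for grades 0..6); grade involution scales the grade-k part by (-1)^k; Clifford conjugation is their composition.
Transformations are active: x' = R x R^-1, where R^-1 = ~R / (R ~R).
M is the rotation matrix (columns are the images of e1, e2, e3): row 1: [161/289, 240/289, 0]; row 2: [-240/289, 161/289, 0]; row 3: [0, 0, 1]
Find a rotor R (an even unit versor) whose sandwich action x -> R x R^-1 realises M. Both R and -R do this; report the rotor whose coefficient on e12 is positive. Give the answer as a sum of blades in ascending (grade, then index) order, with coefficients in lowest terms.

Method: write R = a + b12*e12 + b13*e13 + b23*e23 with a^2 + b12^2 + b13^2 + b23^2 = 1 (so R^-1 = ~R). Expanding the columns R e_j ~R gives tr M = 4a^2 - 1 and, from the antisymmetric part, M21 - M12 = -4a*b12, M13 - M31 = 4a*b13, M32 - M23 = -4a*b23.
Here tr M = 611/289, so a^2 = (1 + tr M)/4 = 225/289 and a = ±15/17. Taking a = 15/17: M21 - M12 = -480/289, M13 - M31 = 0, M32 - M23 = 0, giving b12 = 8/17, b13 = 0, b23 = 0, i.e. R = 15/17 + 8/17*e12.
Its e12 coefficient is already positive.
Answer: 15/17 + 8/17*e12. Why the constraint matters: R and -R act identically through the sandwich — M has trace 611/289 either way — so only the sign condition on e12 picks one of the two preimages.


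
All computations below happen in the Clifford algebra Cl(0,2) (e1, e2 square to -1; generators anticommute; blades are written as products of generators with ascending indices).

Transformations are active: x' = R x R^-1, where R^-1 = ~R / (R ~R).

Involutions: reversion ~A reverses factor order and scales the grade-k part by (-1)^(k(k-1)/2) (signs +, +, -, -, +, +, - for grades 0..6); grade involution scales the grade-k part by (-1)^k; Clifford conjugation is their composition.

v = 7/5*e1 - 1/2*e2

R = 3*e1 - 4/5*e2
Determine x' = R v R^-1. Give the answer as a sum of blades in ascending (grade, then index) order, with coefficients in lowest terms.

~R = 3*e1 - 4/5*e2, and R ~R = -241/25, so R^-1 = ~R / (-241/25).
R v = -23/5 - 19/50*e1 e2
Answer: 1763/1205*e1 - 127/482*e2


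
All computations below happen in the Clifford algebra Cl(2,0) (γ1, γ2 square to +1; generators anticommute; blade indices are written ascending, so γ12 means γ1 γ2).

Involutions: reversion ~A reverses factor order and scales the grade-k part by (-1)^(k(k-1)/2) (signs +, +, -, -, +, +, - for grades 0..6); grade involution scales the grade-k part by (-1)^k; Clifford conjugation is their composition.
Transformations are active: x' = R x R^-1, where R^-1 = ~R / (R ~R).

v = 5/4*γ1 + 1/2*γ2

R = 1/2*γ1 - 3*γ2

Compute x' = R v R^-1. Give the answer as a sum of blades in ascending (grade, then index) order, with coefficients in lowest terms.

~R = 1/2*γ1 - 3*γ2, and R ~R = 37/4, so R^-1 = ~R / (37/4).
R v = -7/8 + 4*γ12
Answer: -199/148*γ1 + 5/74*γ2


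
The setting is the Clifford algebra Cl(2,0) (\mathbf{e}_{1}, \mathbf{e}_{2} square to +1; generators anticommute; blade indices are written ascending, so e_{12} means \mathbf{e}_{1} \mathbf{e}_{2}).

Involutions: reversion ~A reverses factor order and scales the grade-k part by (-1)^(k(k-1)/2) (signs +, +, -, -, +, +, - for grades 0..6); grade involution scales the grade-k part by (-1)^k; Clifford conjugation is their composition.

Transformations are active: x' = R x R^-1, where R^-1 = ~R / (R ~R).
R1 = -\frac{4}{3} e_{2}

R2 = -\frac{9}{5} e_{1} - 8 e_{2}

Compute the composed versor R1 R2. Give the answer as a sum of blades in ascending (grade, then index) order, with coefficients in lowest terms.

Distribute over the terms of R1 (each basis-blade product reordered to ascending indices, repeated generators contracted through their squares):
(-\frac{4}{3} e_{2}) R2 = \frac{32}{3} - \frac{12}{5} e_{12}
Answer: \frac{32}{3} - \frac{12}{5} e_{12}


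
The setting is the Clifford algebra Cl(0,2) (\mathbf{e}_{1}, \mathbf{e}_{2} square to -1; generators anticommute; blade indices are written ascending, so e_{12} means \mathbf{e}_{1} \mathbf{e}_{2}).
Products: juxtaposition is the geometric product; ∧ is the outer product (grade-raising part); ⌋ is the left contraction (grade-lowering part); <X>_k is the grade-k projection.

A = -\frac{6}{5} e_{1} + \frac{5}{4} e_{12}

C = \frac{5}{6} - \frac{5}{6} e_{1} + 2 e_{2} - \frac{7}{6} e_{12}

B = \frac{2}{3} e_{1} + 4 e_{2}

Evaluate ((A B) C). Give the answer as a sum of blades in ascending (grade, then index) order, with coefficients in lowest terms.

step 1: \frac{4}{5} - 5 e_{1} + \frac{5}{6} e_{2} - \frac{24}{5} e_{12}
step 2: -\frac{323}{30} + \frac{683}{180} e_{1} + \frac{83}{180} e_{2} - \frac{2563}{180} e_{12}
Answer: -\frac{323}{30} + \frac{683}{180} e_{1} + \frac{83}{180} e_{2} - \frac{2563}{180} e_{12}


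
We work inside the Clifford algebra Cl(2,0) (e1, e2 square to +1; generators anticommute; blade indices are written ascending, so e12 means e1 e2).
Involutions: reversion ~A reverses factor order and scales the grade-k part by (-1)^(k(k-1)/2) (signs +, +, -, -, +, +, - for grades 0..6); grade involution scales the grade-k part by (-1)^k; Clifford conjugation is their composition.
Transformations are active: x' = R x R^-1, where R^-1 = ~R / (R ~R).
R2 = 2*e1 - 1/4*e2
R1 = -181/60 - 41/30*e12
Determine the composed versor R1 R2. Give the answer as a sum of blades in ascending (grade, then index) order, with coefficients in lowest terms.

Distribute over the terms of R1 (each basis-blade product reordered to ascending indices, repeated generators contracted through their squares):
(-181/60) R2 = -181/30*e1 + 181/240*e2
(-41/30*e12) R2 = 41/120*e1 + 41/15*e2
Summing the partial products and collecting blades:
Answer: -683/120*e1 + 279/80*e2


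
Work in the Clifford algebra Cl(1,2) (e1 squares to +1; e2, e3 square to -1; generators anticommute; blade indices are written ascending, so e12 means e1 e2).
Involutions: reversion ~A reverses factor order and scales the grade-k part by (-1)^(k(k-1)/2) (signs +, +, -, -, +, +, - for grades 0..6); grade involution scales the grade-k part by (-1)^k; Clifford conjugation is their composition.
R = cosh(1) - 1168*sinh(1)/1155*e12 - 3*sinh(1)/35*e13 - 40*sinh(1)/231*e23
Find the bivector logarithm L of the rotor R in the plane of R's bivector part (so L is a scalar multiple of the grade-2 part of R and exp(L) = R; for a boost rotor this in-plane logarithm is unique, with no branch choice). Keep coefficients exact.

The scalar part of R is cosh(1), giving the rapidity magnitude (cosh is even); the bivector part supplies orientation, its quotient by sinh of the rapidity is the plane, and L = rapidity * plane — unique in that plane, since flipping both signs leaves L unchanged.
Concretely: cosh(rapidity) = cosh(1) gives rapidity = ±1, and since rapidity/sinh(rapidity) is even the sign is immaterial: L = (rapidity/sinh(rapidity)) * <R>_2 = (1/sinh(1)) * <R>_2.
Answer: -1168/1155*e12 - 3/35*e13 - 40/231*e23


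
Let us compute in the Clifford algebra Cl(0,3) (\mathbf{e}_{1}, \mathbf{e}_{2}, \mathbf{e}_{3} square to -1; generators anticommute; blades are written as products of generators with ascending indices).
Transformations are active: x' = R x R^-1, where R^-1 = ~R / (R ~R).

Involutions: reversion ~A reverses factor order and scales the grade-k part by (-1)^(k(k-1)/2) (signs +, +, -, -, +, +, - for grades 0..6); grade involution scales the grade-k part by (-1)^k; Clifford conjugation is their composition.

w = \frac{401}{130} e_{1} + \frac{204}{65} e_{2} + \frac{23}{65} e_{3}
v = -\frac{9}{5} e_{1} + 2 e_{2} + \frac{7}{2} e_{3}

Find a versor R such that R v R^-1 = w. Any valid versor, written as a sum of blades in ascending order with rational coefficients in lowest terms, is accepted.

Reasoning: v^2 = w^2 = -\frac{1949}{100} since conjugation preserves the quadratic form; R = v + w = \frac{167}{130} e_{1} + \frac{334}{65} e_{2} + \frac{501}{130} e_{3} is then valid when invertible, keeping its own part and reversing (v - w)/2.
Answer: \frac{167}{130} e_{1} + \frac{334}{65} e_{2} + \frac{501}{130} e_{3}


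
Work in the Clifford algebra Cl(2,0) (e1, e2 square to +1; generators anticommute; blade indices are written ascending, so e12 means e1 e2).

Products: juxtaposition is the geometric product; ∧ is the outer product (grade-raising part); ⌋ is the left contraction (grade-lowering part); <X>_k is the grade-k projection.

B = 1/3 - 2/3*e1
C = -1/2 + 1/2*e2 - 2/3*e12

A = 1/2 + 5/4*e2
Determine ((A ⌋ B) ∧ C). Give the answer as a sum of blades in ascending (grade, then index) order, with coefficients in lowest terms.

step 1: 1/6 - 1/3*e1
step 2: -1/12 + 1/6*e1 + 1/12*e2 - 5/18*e12
Answer: -1/12 + 1/6*e1 + 1/12*e2 - 5/18*e12


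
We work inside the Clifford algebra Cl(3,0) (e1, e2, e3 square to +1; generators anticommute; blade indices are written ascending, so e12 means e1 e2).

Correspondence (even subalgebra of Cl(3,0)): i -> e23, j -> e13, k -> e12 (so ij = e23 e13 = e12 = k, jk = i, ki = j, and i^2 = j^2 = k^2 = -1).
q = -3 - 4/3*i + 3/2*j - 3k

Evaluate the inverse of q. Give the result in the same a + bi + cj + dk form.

In blades: q = -3 - 3*e12 + 3/2*e13 - 4/3*e23.
With qbar = -3 + 3*e12 - 3/2*e13 + 4/3*e23 (scalar fixed, mapped units negated), q qbar = 793/36 (the sum of squared coefficients), so q^-1 = qbar / (793/36) = -108/793 + 108/793*e12 - 54/793*e13 + 48/793*e23; translating back:
Answer: -108/793 + 48/793*i - 54/793*j + 108/793*k


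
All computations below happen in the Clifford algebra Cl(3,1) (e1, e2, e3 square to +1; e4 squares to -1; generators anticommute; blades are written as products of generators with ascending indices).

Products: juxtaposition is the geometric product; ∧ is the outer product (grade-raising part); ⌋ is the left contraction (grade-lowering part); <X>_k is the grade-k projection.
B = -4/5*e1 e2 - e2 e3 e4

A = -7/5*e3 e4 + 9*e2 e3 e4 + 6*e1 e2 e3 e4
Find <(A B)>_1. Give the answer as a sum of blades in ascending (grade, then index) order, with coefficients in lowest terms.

step 1: -9 - 6*e1 + 7/5*e2 + 24/5*e3 e4 + 36/5*e1 e3 e4 + 28/25*e1 e2 e3 e4
step 2: -6*e1 + 7/5*e2
Answer: -6*e1 + 7/5*e2


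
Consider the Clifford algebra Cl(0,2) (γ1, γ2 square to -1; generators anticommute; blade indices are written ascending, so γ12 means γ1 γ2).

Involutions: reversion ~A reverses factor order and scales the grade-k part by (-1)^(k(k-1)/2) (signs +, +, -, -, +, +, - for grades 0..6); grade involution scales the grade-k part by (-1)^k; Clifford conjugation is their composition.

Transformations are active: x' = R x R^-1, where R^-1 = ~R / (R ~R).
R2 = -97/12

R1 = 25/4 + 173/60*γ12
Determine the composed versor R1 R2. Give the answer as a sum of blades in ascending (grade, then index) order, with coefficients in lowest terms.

Distribute over the terms of R2 (each basis-blade product reordered to ascending indices, repeated generators contracted through their squares):
R1 (-97/12) = -2425/48 - 16781/720*γ12
Answer: -2425/48 - 16781/720*γ12


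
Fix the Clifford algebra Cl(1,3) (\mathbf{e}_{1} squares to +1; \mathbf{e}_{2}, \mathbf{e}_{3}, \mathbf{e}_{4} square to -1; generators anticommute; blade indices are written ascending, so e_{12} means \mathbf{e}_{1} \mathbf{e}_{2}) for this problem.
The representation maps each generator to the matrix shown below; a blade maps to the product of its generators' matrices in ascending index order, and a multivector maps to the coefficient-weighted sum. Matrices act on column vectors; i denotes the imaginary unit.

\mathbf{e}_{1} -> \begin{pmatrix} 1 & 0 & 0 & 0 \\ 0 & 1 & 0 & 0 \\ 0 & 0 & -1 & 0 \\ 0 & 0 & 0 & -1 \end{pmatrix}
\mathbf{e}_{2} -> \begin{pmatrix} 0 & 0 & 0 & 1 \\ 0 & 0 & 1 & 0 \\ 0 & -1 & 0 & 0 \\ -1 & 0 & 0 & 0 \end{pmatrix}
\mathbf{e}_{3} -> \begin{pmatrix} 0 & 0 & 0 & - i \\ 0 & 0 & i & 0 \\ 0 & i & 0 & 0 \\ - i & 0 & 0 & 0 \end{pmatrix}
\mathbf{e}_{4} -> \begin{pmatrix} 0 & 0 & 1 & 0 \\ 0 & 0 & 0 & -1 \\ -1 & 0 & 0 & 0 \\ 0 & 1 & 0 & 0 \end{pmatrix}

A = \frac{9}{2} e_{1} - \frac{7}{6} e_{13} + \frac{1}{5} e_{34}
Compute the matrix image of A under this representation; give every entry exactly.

Bivector images (products of the table entries): rho(e_{13}) = rho(\mathbf{e}_{1})rho(\mathbf{e}_{3}) = \begin{pmatrix} 0 & 0 & 0 & - i \\ 0 & 0 & i & 0 \\ 0 & - i & 0 & 0 \\ i & 0 & 0 & 0 \end{pmatrix}; rho(e_{34}) = rho(\mathbf{e}_{3})rho(\mathbf{e}_{4}) = \begin{pmatrix} 0 & - i & 0 & 0 \\ - i & 0 & 0 & 0 \\ 0 & 0 & 0 & - i \\ 0 & 0 & - i & 0 \end{pmatrix}.
M = (\frac{9}{2})*rho(e_{1}) + (-\frac{7}{6})*rho(e_{13}) + (\frac{1}{5})*rho(e_{34}), summed entrywise:
Answer: \begin{pmatrix} \frac{9}{2} & - \frac{i}{5} & 0 & \frac{7 i}{6} \\ - \frac{i}{5} & \frac{9}{2} & - \frac{7 i}{6} & 0 \\ 0 & \frac{7 i}{6} & - \frac{9}{2} & - \frac{i}{5} \\ - \frac{7 i}{6} & 0 & - \frac{i}{5} & - \frac{9}{2} \end{pmatrix}


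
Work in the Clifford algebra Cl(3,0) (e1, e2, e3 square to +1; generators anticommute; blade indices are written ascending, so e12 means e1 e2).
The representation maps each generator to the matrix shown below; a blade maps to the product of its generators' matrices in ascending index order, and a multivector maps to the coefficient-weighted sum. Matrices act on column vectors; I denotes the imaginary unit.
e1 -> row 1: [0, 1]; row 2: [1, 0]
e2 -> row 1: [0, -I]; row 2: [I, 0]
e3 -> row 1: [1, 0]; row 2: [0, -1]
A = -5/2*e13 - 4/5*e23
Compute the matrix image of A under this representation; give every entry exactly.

Bivector images (products of the table entries): rho(e13) = rho(e1)rho(e3) = row 1: [0, -1]; row 2: [1, 0]; rho(e23) = rho(e2)rho(e3) = row 1: [0, I]; row 2: [I, 0].
M = (-5/2)*rho(e13) + (-4/5)*rho(e23), summed entrywise:
Answer: row 1: [0, 5/2 - 4*I/5]; row 2: [-5/2 - 4*I/5, 0]


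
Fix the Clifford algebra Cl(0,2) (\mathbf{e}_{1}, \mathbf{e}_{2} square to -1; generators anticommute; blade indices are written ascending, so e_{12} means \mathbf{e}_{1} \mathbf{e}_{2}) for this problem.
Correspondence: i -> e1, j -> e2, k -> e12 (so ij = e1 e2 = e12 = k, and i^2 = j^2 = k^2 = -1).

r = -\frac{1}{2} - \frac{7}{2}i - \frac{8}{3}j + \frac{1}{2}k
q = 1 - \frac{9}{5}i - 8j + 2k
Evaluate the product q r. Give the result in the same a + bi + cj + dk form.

In blades: q = 1 - \frac{9}{5} e_{1} - 8 e_{2} + 2 e_{12}, r = -\frac{1}{2} - \frac{7}{2} e_{1} - \frac{8}{3} e_{2} + \frac{1}{2} e_{12}.
Distribute q over r term by term (generator squares from the signature, products reordered to ascending indices): (1)*r = -\frac{1}{2} - \frac{7}{2} e_{1} - \frac{8}{3} e_{2} + \frac{1}{2} e_{12}; (-\frac{9}{5} e_{1})*r = -\frac{63}{10} + \frac{9}{10} e_{1} + \frac{9}{10} e_{2} + \frac{24}{5} e_{12}; (-8 e_{2})*r = -\frac{64}{3} - 4 e_{1} + 4 e_{2} - 28 e_{12}; (2 e_{12})*r = -1 + \frac{16}{3} e_{1} - 7 e_{2} - e_{12}.
Sum: -\frac{437}{15} - \frac{19}{15} e_{1} - \frac{143}{30} e_{2} - \frac{237}{10} e_{12}; translating back through the correspondence:
Answer: -\frac{437}{15} - \frac{19}{15}i - \frac{143}{30}j - \frac{237}{10}k


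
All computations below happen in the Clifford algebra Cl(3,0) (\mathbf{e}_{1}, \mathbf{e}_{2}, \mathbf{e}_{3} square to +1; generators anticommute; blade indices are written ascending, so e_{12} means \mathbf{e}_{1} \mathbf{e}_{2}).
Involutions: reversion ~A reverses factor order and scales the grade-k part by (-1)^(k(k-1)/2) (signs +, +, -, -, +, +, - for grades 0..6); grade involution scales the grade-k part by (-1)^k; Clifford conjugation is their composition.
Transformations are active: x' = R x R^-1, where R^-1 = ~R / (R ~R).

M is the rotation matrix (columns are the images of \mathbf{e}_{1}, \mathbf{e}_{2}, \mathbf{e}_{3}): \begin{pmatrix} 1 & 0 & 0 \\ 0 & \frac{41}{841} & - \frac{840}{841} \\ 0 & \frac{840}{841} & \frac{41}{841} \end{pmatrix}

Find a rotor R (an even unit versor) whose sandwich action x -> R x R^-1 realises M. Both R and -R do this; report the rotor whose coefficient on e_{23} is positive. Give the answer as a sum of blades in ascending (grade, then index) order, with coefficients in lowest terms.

Method: write R = a + b12*e_{12} + b13*e_{13} + b23*e_{23} with a^2 + b12^2 + b13^2 + b23^2 = 1 (so R^-1 = ~R). Expanding the columns R e_j ~R gives tr M = 4a^2 - 1 and, from the antisymmetric part, M21 - M12 = -4a*b12, M13 - M31 = 4a*b13, M32 - M23 = -4a*b23.
Here tr M = \frac{923}{841}, so a^2 = (1 + tr M)/4 = \frac{441}{841} and a = ±\frac{21}{29}. Taking a = \frac{21}{29}: M21 - M12 = 0, M13 - M31 = 0, M32 - M23 = \frac{1680}{841}, giving b12 = 0, b13 = 0, b23 = -\frac{20}{29}, i.e. R = \frac{21}{29} - \frac{20}{29} e_{23}.
Its e_{23} coefficient is negative, so report the other preimage -R.
Answer: -\frac{21}{29} + \frac{20}{29} e_{23}. Why the constraint matters: R and -R act identically through the sandwich — M has trace \frac{923}{841} either way — so only the sign condition on e_{23} picks one of the two preimages.


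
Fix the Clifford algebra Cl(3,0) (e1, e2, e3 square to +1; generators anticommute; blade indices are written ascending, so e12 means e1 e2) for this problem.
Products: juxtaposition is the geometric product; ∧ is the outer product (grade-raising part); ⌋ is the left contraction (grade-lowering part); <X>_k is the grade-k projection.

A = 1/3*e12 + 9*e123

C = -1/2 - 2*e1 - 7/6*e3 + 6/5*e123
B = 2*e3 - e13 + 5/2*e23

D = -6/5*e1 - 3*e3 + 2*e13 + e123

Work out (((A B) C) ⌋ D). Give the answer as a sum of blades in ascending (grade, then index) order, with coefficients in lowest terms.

step 1: -45/2*e1 - 9*e2 + 18*e12 + 5/6*e13 + 1/3*e23 + 2/3*e123
step 2: 221/5 + 889/90*e1 + 370/9*e2 - 299/15*e3 - 250/9*e12 + 1099/30*e13 - 18*e23 - 22*e123
step 3: -83/25 + 362/75*e1 + 1099/30*e2 - 1276/15*e3 - 299/15*e12 + 2128/45*e13 + 889/90*e23 + 221/5*e123
Answer: -83/25 + 362/75*e1 + 1099/30*e2 - 1276/15*e3 - 299/15*e12 + 2128/45*e13 + 889/90*e23 + 221/5*e123


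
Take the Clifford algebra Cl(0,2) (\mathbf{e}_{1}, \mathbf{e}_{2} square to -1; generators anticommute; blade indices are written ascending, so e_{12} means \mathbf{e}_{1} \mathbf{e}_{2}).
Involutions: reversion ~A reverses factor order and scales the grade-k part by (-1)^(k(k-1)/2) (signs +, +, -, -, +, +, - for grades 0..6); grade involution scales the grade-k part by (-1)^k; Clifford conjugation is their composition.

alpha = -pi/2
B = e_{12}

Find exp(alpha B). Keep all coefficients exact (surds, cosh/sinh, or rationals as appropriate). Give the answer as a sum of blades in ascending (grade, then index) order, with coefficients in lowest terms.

B^2 = (1)^2*(e_{12})^2 = 1*(-1) = -1 (a basis 2-blade squares to minus the product of its generators' squares).
B^2 = -1 — a negative square means the series sums to a rotation: l = 1, alpha*l = - \frac{\pi}{2}, so exp(alpha B) = cos(- \frac{\pi}{2}) + (sin(- \frac{\pi}{2})/1)*B = 0 + (-1)*B.
Answer: -e_{12}
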